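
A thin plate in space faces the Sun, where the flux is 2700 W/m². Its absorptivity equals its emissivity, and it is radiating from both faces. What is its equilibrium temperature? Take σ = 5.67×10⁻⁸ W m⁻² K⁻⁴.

T ≈ 393 K

Absorbed flux αS = emitted flux 2εσT⁴ per unit area; with α = ε this gives T = (S/2σ)^(1/4).
T = (2700 / (2 × 5.67×10⁻⁸))^(1/4) = (2.38×10^10)^(1/4).
T = 393 K.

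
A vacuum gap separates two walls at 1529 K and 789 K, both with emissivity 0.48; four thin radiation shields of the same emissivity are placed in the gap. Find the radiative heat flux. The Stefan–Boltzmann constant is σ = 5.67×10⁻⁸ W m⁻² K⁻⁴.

q ≈ 18200 W/m²

Each of the 5 gaps contributes resistance (2/ε − 1) = 2/0.48 − 1 = 3.167; total = 15.83.
q = σ(T₁⁴ − T₂⁴) / 15.83 = 5.67×10⁻⁸ × 5.08×10^12 / 15.83 = 18200 W/m².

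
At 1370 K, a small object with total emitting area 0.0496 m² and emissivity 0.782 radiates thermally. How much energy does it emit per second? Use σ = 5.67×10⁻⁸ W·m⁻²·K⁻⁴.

Stefan–Boltzmann: P = εσAT⁴ = 0.782 × 5.67×10⁻⁸ × 0.0496 × (1370)⁴ = 0.782 × 5.67×10⁻⁸ × 0.0496 × 3.52×10^12.
P = 7750 W.

P ≈ 7750 W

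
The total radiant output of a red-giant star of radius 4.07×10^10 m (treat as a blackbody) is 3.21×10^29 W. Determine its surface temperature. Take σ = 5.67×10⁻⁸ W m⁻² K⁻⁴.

T ≈ 4060 K

A = 4πr² = 4π × (4.07×10^10)² = 2.08×10^22 m².
From P = σAT⁴, T = (P / σA)^(1/4) = (3.21×10^29 / (5.67×10⁻⁸ × 2.08×10^22))^(1/4).
T = (2.72×10^14)^(1/4) = 4060 K.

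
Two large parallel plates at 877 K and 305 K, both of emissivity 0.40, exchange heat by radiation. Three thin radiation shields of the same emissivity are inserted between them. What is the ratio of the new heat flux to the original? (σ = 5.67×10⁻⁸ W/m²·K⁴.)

With N identical shields there are N+1 = 4 gaps in series, each with the same radiative resistance, so the flux falls to 1/(N+1) of its unshielded value.

ratio ≈ 0.250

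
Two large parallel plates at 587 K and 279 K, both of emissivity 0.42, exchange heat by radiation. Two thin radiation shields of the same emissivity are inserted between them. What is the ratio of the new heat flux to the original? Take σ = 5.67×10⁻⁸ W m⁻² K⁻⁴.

With N identical shields there are N+1 = 3 gaps in series, each with the same radiative resistance, so the flux falls to 1/(N+1) of its unshielded value.

ratio ≈ 0.333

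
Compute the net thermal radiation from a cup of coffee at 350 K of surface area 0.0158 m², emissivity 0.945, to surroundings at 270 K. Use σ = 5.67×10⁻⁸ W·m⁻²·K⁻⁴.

Q ≈ 8.20 W

Q = εσA(T⁴ − T_s⁴). T⁴ − T_s⁴ = (350)⁴ − (270)⁴ = 1.50×10^10 − 5.31×10^9 = 9.69×10^9 K⁴.
Q = 0.945 × 5.67×10⁻⁸ × 0.0158 × 9.69×10^9 = 8.20 W.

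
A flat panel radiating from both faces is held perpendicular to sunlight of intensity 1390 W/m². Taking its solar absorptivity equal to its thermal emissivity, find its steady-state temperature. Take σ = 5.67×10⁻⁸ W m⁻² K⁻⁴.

T ≈ 333 K

Absorbed flux αS = emitted flux 2εσT⁴ per unit area; with α = ε this gives T = (S/2σ)^(1/4).
T = (1390 / (2 × 5.67×10⁻⁸))^(1/4) = (1.23×10^10)^(1/4).
T = 333 K.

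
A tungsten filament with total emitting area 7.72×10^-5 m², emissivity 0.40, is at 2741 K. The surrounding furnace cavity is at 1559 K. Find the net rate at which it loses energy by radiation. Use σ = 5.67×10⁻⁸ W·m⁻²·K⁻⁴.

Q = εσA(T⁴ − T_s⁴). T⁴ − T_s⁴ = (2741)⁴ − (1559)⁴ = 5.64×10^13 − 5.91×10^12 = 5.05×10^13 K⁴.
Q = 0.40 × 5.67×10⁻⁸ × 7.72×10^-5 × 5.05×10^13 = 88.5 W.

Q ≈ 88.5 W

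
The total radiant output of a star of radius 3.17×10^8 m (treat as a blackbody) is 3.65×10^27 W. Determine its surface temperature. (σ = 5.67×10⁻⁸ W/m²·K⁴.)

A = 4πr² = 4π × (3.17×10^8)² = 1.26×10^18 m².
From P = σAT⁴, T = (P / σA)^(1/4) = (3.65×10^27 / (5.67×10⁻⁸ × 1.26×10^18))^(1/4).
T = (5.10×10^16)^(1/4) = 15000 K.

T ≈ 15000 K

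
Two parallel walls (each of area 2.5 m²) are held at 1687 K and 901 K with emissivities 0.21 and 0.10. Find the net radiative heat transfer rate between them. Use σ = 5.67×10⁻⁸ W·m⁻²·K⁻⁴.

Q ≈ 76600 W

For two large parallel gray plates, q = σ(T₁⁴ − T₂⁴) / (1/ε₁ + 1/ε₂ − 1).
1/ε₁ + 1/ε₂ − 1 = 1/0.21 + 1/0.10 − 1 = 13.76.
T₁⁴ − T₂⁴ = 8.10×10^12 − 6.59×10^11 = 7.44×10^12 K⁴.
q = 5.67×10⁻⁸ × 7.44×10^12 / 13.76 = 30700 W/m².
Q = q·A = 30700 × 2.5 = 76600 W.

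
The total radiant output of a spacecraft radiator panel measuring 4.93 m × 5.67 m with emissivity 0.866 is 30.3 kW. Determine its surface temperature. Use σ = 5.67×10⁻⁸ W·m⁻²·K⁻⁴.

T ≈ 385 K

A = 4.93 × 5.67 = 28.0 m².
From P = εσAT⁴, T = (P / εσA)^(1/4) = (30300 / (0.866 × 5.67×10⁻⁸ × 28.0))^(1/4).
T = (2.21×10^10)^(1/4) = 385 K.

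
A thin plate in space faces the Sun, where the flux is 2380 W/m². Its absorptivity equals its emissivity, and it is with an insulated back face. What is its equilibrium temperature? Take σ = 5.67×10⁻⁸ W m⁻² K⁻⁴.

Absorbed flux αS = emitted flux εσT⁴ (one radiating face); with α = ε, T = (S/σ)^(1/4).
T = (2380 / 5.67×10⁻⁸)^(1/4) = (4.20×10^10)^(1/4).
T = 453 K.

T ≈ 453 K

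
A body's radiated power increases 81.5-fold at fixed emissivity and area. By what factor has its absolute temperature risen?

factor ≈ 3.00

P ∝ T⁴ ⇒ T ∝ P^(1/4), so T scales by (81.5)^(1/4) = 3.00.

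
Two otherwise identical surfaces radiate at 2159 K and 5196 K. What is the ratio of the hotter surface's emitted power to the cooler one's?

ratio ≈ 33.5

P ∝ T⁴, so the ratio is (5196/2159)⁴ = (2.407)⁴ = 33.5.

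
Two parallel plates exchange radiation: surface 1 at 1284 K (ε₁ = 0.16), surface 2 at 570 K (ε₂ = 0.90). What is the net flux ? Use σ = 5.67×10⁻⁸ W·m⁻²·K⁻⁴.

q ≈ 23300 W/m²

For two large parallel gray plates, q = σ(T₁⁴ − T₂⁴) / (1/ε₁ + 1/ε₂ − 1).
1/ε₁ + 1/ε₂ − 1 = 1/0.16 + 1/0.90 − 1 = 6.361.
T₁⁴ − T₂⁴ = 2.72×10^12 − 1.06×10^11 = 2.61×10^12 K⁴.
q = 5.67×10⁻⁸ × 2.61×10^12 / 6.361 = 23300 W/m².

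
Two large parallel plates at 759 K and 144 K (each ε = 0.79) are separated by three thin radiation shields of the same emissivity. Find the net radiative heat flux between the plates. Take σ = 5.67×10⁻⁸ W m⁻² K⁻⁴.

q ≈ 3070 W/m²

Each of the 4 gaps contributes resistance (2/ε − 1) = 2/0.79 − 1 = 1.532; total = 6.127.
q = σ(T₁⁴ − T₂⁴) / 6.127 = 5.67×10⁻⁸ × 3.31×10^11 / 6.127 = 3070 W/m².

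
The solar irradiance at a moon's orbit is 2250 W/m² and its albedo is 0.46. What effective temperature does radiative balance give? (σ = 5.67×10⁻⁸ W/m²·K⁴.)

Power absorbed = (1−a)S·πR²; power emitted = 4πR²σT⁴. Equating and cancelling πR²:
T = ((1−a)S / 4σ)^(1/4) = (1220 / (4 × 5.67×10⁻⁸))^(1/4) = (5.36×10^9)^(1/4).
T = 271 K.

T ≈ 271 K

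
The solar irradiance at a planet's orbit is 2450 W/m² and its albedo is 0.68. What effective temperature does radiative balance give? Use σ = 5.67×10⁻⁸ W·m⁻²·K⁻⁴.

T ≈ 242 K

Power absorbed = (1−a)S·πR²; power emitted = 4πR²σT⁴. Equating and cancelling πR²:
T = ((1−a)S / 4σ)^(1/4) = (784 / (4 × 5.67×10⁻⁸))^(1/4) = (3.46×10^9)^(1/4).
T = 242 K.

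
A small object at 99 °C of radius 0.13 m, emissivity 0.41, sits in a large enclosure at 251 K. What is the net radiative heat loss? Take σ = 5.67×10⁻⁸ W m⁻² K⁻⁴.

Q ≈ 74.9 W

A = 4πr² = 4π × (0.13)² = 0.212 m².
Convert: 99 °C = 372 K.
Q = εσA(T⁴ − T_s⁴). T⁴ − T_s⁴ = (372)⁴ − (251)⁴ = 1.92×10^10 − 3.97×10^9 = 1.52×10^10 K⁴.
Q = 0.41 × 5.67×10⁻⁸ × 0.212 × 1.52×10^10 = 74.9 W.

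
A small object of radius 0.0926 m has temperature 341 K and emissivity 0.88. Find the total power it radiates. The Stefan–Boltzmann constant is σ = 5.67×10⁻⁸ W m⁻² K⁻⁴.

A = 4πr² = 4π × (0.0926)² = 0.108 m².
P = εσAT⁴ = 0.88 × 5.67×10⁻⁸ × 0.108 × (341)⁴ = 0.88 × 5.67×10⁻⁸ × 0.108 × 1.35×10^10.
P = 72.7 W.

P ≈ 72.7 W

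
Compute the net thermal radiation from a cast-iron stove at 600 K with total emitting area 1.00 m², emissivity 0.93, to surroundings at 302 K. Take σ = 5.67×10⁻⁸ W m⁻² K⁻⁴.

Q = εσA(T⁴ − T_s⁴). T⁴ − T_s⁴ = (600)⁴ − (302)⁴ = 1.30×10^11 − 8.32×10^9 = 1.21×10^11 K⁴.
Q = 0.93 × 5.67×10⁻⁸ × 1.00 × 1.21×10^11 = 6400 W.

Q ≈ 6400 W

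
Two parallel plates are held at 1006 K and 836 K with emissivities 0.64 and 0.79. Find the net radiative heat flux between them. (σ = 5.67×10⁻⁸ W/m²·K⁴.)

For two large parallel gray plates, q = σ(T₁⁴ − T₂⁴) / (1/ε₁ + 1/ε₂ − 1).
1/ε₁ + 1/ε₂ − 1 = 1/0.64 + 1/0.79 − 1 = 1.828.
T₁⁴ − T₂⁴ = 1.02×10^12 − 4.88×10^11 = 5.36×10^11 K⁴.
q = 5.67×10⁻⁸ × 5.36×10^11 / 1.828 = 16600 W/m².

q ≈ 16600 W/m²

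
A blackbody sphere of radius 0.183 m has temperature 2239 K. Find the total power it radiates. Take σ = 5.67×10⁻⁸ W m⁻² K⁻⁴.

A = 4πr² = 4π × (0.183)² = 0.421 m².
P = σAT⁴ = 5.67×10⁻⁸ × 0.421 × (2239)⁴ = 5.67×10⁻⁸ × 0.421 × 2.51×10^13.
P = 6.00×10^5 W.

P ≈ 6.00×10^5 W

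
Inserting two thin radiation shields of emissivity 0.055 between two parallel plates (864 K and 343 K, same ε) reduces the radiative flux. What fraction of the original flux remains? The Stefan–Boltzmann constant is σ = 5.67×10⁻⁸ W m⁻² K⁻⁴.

With N identical shields there are N+1 = 3 gaps in series, each with the same radiative resistance, so the flux falls to 1/(N+1) of its unshielded value.

ratio ≈ 0.333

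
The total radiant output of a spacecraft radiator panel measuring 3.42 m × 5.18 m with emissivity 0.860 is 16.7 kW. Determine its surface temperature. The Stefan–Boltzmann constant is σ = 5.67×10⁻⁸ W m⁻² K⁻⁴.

T ≈ 373 K

A = 3.42 × 5.18 = 17.7 m².
From P = εσAT⁴, T = (P / εσA)^(1/4) = (16700 / (0.860 × 5.67×10⁻⁸ × 17.7))^(1/4).
T = (1.93×10^10)^(1/4) = 373 K.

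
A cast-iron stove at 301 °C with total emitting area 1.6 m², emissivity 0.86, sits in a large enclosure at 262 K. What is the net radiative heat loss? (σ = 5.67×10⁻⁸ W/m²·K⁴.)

Convert: 301 °C = 574 K.
Q = εσA(T⁴ − T_s⁴). T⁴ − T_s⁴ = (574)⁴ − (262)⁴ = 1.09×10^11 − 4.71×10^9 = 1.04×10^11 K⁴.
Q = 0.86 × 5.67×10⁻⁸ × 1.60 × 1.04×10^11 = 8100 W.

Q ≈ 8100 W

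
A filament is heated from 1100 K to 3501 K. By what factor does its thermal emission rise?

ratio ≈ 103

P ∝ T⁴, so the ratio is (3501/1100)⁴ = (3.183)⁴ = 103.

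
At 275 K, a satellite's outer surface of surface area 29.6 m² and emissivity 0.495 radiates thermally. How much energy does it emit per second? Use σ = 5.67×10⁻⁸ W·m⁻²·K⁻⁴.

P ≈ 4750 W

Stefan–Boltzmann: P = εσAT⁴ = 0.495 × 5.67×10⁻⁸ × 29.6 × (275)⁴ = 0.495 × 5.67×10⁻⁸ × 29.6 × 5.72×10^9.
P = 4750 W.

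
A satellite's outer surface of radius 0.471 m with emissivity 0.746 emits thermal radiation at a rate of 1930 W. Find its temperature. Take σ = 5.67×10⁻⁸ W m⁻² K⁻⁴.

A = 4πr² = 4π × (0.471)² = 2.79 m².
From P = εσAT⁴, T = (P / εσA)^(1/4) = (1930 / (0.746 × 5.67×10⁻⁸ × 2.79))^(1/4).
T = (1.64×10^10)^(1/4) = 358 K.

T ≈ 358 K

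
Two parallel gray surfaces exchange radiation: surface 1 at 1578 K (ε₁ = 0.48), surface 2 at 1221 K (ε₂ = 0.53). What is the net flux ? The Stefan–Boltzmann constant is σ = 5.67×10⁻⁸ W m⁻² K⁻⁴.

For two large parallel gray plates, q = σ(T₁⁴ − T₂⁴) / (1/ε₁ + 1/ε₂ − 1).
1/ε₁ + 1/ε₂ − 1 = 1/0.48 + 1/0.53 − 1 = 2.970.
T₁⁴ − T₂⁴ = 6.20×10^12 − 2.22×10^12 = 3.98×10^12 K⁴.
q = 5.67×10⁻⁸ × 3.98×10^12 / 2.970 = 75900 W/m².

q ≈ 75900 W/m²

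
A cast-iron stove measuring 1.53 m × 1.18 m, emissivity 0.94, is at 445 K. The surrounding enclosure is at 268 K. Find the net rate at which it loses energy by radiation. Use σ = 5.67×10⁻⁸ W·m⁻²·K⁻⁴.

A = 1.53 × 1.18 = 1.81 m².
Q = εσA(T⁴ − T_s⁴). T⁴ − T_s⁴ = (445)⁴ − (268)⁴ = 3.92×10^10 − 5.16×10^9 = 3.41×10^10 K⁴.
Q = 0.94 × 5.67×10⁻⁸ × 1.81 × 3.41×10^10 = 3280 W.

Q ≈ 3280 W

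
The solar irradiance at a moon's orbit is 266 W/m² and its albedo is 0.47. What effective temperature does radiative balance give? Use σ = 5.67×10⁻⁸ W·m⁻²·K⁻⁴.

T ≈ 158 K

Power absorbed = (1−a)S·πR²; power emitted = 4πR²σT⁴. Equating and cancelling πR²:
T = ((1−a)S / 4σ)^(1/4) = (141 / (4 × 5.67×10⁻⁸))^(1/4) = (6.22×10^8)^(1/4).
T = 158 K.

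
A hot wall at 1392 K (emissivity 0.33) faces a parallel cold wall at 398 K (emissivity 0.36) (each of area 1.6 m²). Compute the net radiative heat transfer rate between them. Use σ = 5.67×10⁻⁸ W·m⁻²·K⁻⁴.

For two large parallel gray plates, q = σ(T₁⁴ − T₂⁴) / (1/ε₁ + 1/ε₂ − 1).
1/ε₁ + 1/ε₂ − 1 = 1/0.33 + 1/0.36 − 1 = 4.808.
T₁⁴ − T₂⁴ = 3.75×10^12 − 2.51×10^10 = 3.73×10^12 K⁴.
q = 5.67×10⁻⁸ × 3.73×10^12 / 4.808 = 44000 W/m².
Q = q·A = 44000 × 1.6 = 70400 W.

Q ≈ 70400 W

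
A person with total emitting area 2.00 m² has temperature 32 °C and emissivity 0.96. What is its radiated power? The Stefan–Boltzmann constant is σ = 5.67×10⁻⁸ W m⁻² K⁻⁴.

32 °C = 305 K.
P = εσAT⁴ = 0.96 × 5.67×10⁻⁸ × 2.00 × (305)⁴ = 0.96 × 5.67×10⁻⁸ × 2.00 × 8.65×10^9.
P = 942 W.

P ≈ 942 W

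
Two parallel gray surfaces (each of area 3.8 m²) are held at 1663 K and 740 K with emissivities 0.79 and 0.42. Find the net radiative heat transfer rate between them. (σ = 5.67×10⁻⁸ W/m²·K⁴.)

Q ≈ 5.98×10^5 W

For two large parallel gray plates, q = σ(T₁⁴ − T₂⁴) / (1/ε₁ + 1/ε₂ − 1).
1/ε₁ + 1/ε₂ − 1 = 1/0.79 + 1/0.42 − 1 = 2.647.
T₁⁴ − T₂⁴ = 7.65×10^12 − 3.00×10^11 = 7.35×10^12 K⁴.
q = 5.67×10⁻⁸ × 7.35×10^12 / 2.647 = 1.57×10^5 W/m².
Q = q·A = 1.57×10^5 × 3.8 = 5.98×10^5 W.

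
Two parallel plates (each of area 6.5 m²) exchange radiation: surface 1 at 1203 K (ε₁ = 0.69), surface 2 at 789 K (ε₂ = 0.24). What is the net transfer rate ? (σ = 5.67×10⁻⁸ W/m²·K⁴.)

For two large parallel gray plates, q = σ(T₁⁴ − T₂⁴) / (1/ε₁ + 1/ε₂ − 1).
1/ε₁ + 1/ε₂ − 1 = 1/0.69 + 1/0.24 − 1 = 4.616.
T₁⁴ − T₂⁴ = 2.09×10^12 − 3.88×10^11 = 1.71×10^12 K⁴.
q = 5.67×10⁻⁸ × 1.71×10^12 / 4.616 = 21000 W/m².
Q = q·A = 21000 × 6.5 = 1.36×10^5 W.

Q ≈ 1.36×10^5 W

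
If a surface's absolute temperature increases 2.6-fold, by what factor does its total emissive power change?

P ∝ T⁴, so the power scales as (2.6)⁴ = 45.7.

factor ≈ 45.7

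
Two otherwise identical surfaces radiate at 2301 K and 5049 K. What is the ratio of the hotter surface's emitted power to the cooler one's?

ratio ≈ 23.2

P ∝ T⁴, so the ratio is (5049/2301)⁴ = (2.194)⁴ = 23.2.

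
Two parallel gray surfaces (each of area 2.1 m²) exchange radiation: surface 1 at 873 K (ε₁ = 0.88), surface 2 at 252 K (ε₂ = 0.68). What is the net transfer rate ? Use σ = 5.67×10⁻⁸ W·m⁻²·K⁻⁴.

Q ≈ 42700 W

For two large parallel gray plates, q = σ(T₁⁴ − T₂⁴) / (1/ε₁ + 1/ε₂ − 1).
1/ε₁ + 1/ε₂ − 1 = 1/0.88 + 1/0.68 − 1 = 1.607.
T₁⁴ − T₂⁴ = 5.81×10^11 − 4.03×10^9 = 5.77×10^11 K⁴.
q = 5.67×10⁻⁸ × 5.77×10^11 / 1.607 = 20400 W/m².
Q = q·A = 20400 × 2.1 = 42700 W.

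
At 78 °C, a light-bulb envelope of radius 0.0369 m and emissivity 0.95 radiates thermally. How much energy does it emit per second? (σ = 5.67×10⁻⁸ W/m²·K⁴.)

P ≈ 14.0 W

A = 4πr² = 4π × (0.0369)² = 0.0171 m².
78 °C = 351 K.
Stefan–Boltzmann: P = εσAT⁴ = 0.95 × 5.67×10⁻⁸ × 0.0171 × (351)⁴ = 0.95 × 5.67×10⁻⁸ × 0.0171 × 1.52×10^10.
P = 14.0 W.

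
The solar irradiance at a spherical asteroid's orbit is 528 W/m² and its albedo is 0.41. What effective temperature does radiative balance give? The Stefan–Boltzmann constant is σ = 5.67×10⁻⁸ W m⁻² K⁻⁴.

Power absorbed = (1−a)S·πR²; power emitted = 4πR²σT⁴. Equating and cancelling πR²:
T = ((1−a)S / 4σ)^(1/4) = (312 / (4 × 5.67×10⁻⁸))^(1/4) = (1.37×10^9)^(1/4).
T = 193 K.

T ≈ 193 K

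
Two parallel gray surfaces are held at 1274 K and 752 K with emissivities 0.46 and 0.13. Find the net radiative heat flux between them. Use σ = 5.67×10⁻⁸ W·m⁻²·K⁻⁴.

For two large parallel gray plates, q = σ(T₁⁴ − T₂⁴) / (1/ε₁ + 1/ε₂ − 1).
1/ε₁ + 1/ε₂ − 1 = 1/0.46 + 1/0.13 − 1 = 8.866.
T₁⁴ − T₂⁴ = 2.63×10^12 − 3.20×10^11 = 2.31×10^12 K⁴.
q = 5.67×10⁻⁸ × 2.31×10^12 / 8.866 = 14800 W/m².

q ≈ 14800 W/m²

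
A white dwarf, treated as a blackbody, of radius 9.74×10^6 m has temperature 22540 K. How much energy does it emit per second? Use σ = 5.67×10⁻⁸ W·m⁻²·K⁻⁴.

P ≈ 1.74×10^25 W

A = 4πr² = 4π × (9.74×10^6)² = 1.19×10^15 m².
P = σAT⁴ = 5.67×10⁻⁸ × 1.19×10^15 × (22540)⁴ = 5.67×10⁻⁸ × 1.19×10^15 × 2.58×10^17.
P = 1.74×10^25 W.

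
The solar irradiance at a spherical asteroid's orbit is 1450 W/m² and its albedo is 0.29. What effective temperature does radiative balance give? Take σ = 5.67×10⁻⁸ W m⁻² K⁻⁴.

Power absorbed = (1−a)S·πR²; power emitted = 4πR²σT⁴. Equating and cancelling πR²:
T = ((1−a)S / 4σ)^(1/4) = (1030 / (4 × 5.67×10⁻⁸))^(1/4) = (4.54×10^9)^(1/4).
T = 260 K.

T ≈ 260 K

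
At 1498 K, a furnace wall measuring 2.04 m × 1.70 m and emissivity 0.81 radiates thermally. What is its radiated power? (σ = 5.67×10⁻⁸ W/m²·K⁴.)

P ≈ 8.02×10^5 W

A = 2.04 × 1.70 = 3.47 m².
Stefan–Boltzmann: P = εσAT⁴ = 0.81 × 5.67×10⁻⁸ × 3.47 × (1498)⁴ = 0.81 × 5.67×10⁻⁸ × 3.47 × 5.04×10^12.
P = 8.02×10^5 W.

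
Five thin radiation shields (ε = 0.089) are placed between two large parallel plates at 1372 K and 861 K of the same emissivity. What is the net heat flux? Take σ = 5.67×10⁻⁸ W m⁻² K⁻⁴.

q ≈ 1320 W/m²

Each of the 6 gaps contributes resistance (2/ε − 1) = 2/0.089 − 1 = 21.47; total = 128.8.
q = σ(T₁⁴ − T₂⁴) / 128.8 = 5.67×10⁻⁸ × 2.99×10^12 / 128.8 = 1320 W/m².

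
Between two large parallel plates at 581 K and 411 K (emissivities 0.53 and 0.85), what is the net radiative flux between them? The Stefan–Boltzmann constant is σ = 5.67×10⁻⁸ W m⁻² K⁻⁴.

q ≈ 2350 W/m²

For two large parallel gray plates, q = σ(T₁⁴ − T₂⁴) / (1/ε₁ + 1/ε₂ − 1).
1/ε₁ + 1/ε₂ − 1 = 1/0.53 + 1/0.85 − 1 = 2.063.
T₁⁴ − T₂⁴ = 1.14×10^11 − 2.85×10^10 = 8.54×10^10 K⁴.
q = 5.67×10⁻⁸ × 8.54×10^10 / 2.063 = 2350 W/m².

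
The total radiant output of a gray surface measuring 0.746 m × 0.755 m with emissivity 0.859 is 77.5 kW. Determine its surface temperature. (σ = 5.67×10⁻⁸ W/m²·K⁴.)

A = 0.746 × 0.755 = 0.563 m².
From P = εσAT⁴, T = (P / εσA)^(1/4) = (77500 / (0.859 × 5.67×10⁻⁸ × 0.563))^(1/4).
T = (2.83×10^12)^(1/4) = 1300 K.

T ≈ 1300 K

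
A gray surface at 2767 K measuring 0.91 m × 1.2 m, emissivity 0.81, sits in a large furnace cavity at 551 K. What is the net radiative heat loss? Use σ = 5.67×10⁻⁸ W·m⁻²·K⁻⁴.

A = 0.91 × 1.2 = 1.09 m².
Q = εσA(T⁴ − T_s⁴). T⁴ − T_s⁴ = (2767)⁴ − (551)⁴ = 5.86×10^13 − 9.22×10^10 = 5.85×10^13 K⁴.
Q = 0.81 × 5.67×10⁻⁸ × 1.09 × 5.85×10^13 = 2.94×10^6 W.

Q ≈ 2.94×10^6 W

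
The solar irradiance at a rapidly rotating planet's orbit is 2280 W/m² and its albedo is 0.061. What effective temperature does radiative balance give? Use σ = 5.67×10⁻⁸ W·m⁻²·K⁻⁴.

T ≈ 312 K

Power absorbed = (1−a)S·πR²; power emitted = 4πR²σT⁴. Equating and cancelling πR²:
T = ((1−a)S / 4σ)^(1/4) = (2140 / (4 × 5.67×10⁻⁸))^(1/4) = (9.44×10^9)^(1/4).
T = 312 K.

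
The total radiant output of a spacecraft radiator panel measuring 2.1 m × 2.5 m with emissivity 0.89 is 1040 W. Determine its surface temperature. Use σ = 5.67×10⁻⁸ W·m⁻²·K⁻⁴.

T ≈ 250 K

A = 2.1 × 2.5 = 5.25 m².
From P = εσAT⁴, T = (P / εσA)^(1/4) = (1040 / (0.89 × 5.67×10⁻⁸ × 5.25))^(1/4).
T = (3.93×10^9)^(1/4) = 250 K.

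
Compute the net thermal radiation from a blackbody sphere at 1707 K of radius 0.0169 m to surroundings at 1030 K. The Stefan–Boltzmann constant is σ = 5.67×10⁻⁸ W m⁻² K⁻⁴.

Q ≈ 1500 W

A = 4πr² = 4π × (0.0169)² = 3.59×10^-3 m².
Q = σA(T⁴ − T_s⁴). T⁴ − T_s⁴ = (1707)⁴ − (1030)⁴ = 8.49×10^12 − 1.13×10^12 = 7.37×10^12 K⁴.
Q = 5.67×10⁻⁸ × 3.59×10^-3 × 7.37×10^12 = 1500 W.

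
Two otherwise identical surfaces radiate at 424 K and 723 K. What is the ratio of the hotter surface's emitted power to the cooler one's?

P ∝ T⁴, so the ratio is (723/424)⁴ = (1.705)⁴ = 8.45.

ratio ≈ 8.45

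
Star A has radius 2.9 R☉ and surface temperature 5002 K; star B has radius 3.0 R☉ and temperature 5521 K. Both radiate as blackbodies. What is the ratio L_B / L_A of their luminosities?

L_B/L_A ≈ 1.59

L = 4πR²σT⁴ ∝ R²T⁴, so L_B/L_A = (3.0/2.9)² × (5521/5002)⁴ = 1.07 × 1.48 = 1.59.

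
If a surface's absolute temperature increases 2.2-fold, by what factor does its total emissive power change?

P ∝ T⁴, so the power scales as (2.2)⁴ = 23.4.

factor ≈ 23.4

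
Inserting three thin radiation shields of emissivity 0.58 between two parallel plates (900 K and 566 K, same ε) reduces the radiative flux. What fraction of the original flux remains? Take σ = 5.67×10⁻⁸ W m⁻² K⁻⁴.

ratio ≈ 0.250

With N identical shields there are N+1 = 4 gaps in series, each with the same radiative resistance, so the flux falls to 1/(N+1) of its unshielded value.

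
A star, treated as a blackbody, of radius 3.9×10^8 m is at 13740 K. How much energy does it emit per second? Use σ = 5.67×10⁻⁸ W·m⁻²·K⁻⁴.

A = 4πr² = 4π × (3.9×10^8)² = 1.91×10^18 m².
P = σAT⁴ = 5.67×10⁻⁸ × 1.91×10^18 × (13740)⁴ = 5.67×10⁻⁸ × 1.91×10^18 × 3.56×10^16.
P = 3.86×10^27 W.

P ≈ 3.86×10^27 W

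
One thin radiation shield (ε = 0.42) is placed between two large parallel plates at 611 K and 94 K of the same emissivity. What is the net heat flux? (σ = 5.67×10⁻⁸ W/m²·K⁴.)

Each of the 2 gaps contributes resistance (2/ε − 1) = 2/0.42 − 1 = 3.762; total = 7.524.
q = σ(T₁⁴ − T₂⁴) / 7.524 = 5.67×10⁻⁸ × 1.39×10^11 / 7.524 = 1050 W/m².

q ≈ 1050 W/m²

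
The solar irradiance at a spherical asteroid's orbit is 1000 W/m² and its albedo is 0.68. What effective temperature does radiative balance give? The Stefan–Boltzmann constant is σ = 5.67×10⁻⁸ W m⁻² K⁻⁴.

Power absorbed = (1−a)S·πR²; power emitted = 4πR²σT⁴. Equating and cancelling πR²:
T = ((1−a)S / 4σ)^(1/4) = (320 / (4 × 5.67×10⁻⁸))^(1/4) = (1.41×10^9)^(1/4).
T = 194 K.

T ≈ 194 K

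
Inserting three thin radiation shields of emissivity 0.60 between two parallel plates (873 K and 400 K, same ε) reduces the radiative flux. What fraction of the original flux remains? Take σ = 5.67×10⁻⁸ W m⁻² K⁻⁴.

With N identical shields there are N+1 = 4 gaps in series, each with the same radiative resistance, so the flux falls to 1/(N+1) of its unshielded value.

ratio ≈ 0.250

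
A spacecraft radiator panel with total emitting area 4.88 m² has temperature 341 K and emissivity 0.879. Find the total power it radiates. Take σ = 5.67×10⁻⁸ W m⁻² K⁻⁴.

Stefan–Boltzmann: P = εσAT⁴ = 0.879 × 5.67×10⁻⁸ × 4.88 × (341)⁴ = 0.879 × 5.67×10⁻⁸ × 4.88 × 1.35×10^10.
P = 3290 W.

P ≈ 3290 W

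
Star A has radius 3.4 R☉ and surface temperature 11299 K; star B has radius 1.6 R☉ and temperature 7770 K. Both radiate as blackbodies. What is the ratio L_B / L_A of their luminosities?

L_B/L_A ≈ 0.0495

L = 4πR²σT⁴ ∝ R²T⁴, so L_B/L_A = (1.6/3.4)² × (7770/11299)⁴ = 0.221 × 0.224 = 0.0495.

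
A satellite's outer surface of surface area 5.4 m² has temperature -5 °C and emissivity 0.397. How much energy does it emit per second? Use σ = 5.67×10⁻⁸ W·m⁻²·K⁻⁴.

P ≈ 627 W

-5 °C = 268 K.
P = εσAT⁴ = 0.397 × 5.67×10⁻⁸ × 5.40 × (268)⁴ = 0.397 × 5.67×10⁻⁸ × 5.40 × 5.16×10^9.
P = 627 W.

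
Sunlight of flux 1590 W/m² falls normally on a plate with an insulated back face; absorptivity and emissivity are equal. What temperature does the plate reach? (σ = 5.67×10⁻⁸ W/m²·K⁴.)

T ≈ 409 K

Absorbed flux αS = emitted flux εσT⁴ (one radiating face); with α = ε, T = (S/σ)^(1/4).
T = (1590 / 5.67×10⁻⁸)^(1/4) = (2.80×10^10)^(1/4).
T = 409 K.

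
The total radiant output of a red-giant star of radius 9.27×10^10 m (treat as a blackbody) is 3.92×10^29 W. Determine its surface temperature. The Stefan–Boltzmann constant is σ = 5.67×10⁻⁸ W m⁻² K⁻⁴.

A = 4πr² = 4π × (9.27×10^10)² = 1.08×10^23 m².
From P = σAT⁴, T = (P / σA)^(1/4) = (3.92×10^29 / (5.67×10⁻⁸ × 1.08×10^23))^(1/4).
T = (6.40×10^13)^(1/4) = 2830 K.

T ≈ 2830 K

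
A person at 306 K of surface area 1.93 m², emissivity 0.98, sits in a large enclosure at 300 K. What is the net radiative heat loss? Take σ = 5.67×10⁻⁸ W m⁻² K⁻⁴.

Q ≈ 71.6 W

Q = εσA(T⁴ − T_s⁴). T⁴ − T_s⁴ = (306)⁴ − (300)⁴ = 8.77×10^9 − 8.10×10^9 = 6.68×10^8 K⁴.
Q = 0.98 × 5.67×10⁻⁸ × 1.93 × 6.68×10^8 = 71.6 W.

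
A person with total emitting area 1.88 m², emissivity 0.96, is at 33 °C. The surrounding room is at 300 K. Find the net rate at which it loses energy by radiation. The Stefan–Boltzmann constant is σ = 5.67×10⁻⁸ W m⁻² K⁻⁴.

Q ≈ 68.3 W

Convert: 33 °C = 306 K.
Q = εσA(T⁴ − T_s⁴). T⁴ − T_s⁴ = (306)⁴ − (300)⁴ = 8.77×10^9 − 8.10×10^9 = 6.68×10^8 K⁴.
Q = 0.96 × 5.67×10⁻⁸ × 1.88 × 6.68×10^8 = 68.3 W.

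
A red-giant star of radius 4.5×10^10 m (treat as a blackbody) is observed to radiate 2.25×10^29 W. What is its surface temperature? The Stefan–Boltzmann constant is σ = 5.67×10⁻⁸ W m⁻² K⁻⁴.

A = 4πr² = 4π × (4.5×10^10)² = 2.54×10^22 m².
From P = σAT⁴, T = (P / σA)^(1/4) = (2.25×10^29 / (5.67×10⁻⁸ × 2.54×10^22))^(1/4).
T = (1.56×10^14)^(1/4) = 3530 K.

T ≈ 3530 K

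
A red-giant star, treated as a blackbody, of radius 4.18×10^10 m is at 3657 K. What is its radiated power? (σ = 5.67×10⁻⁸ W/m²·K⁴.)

A = 4πr² = 4π × (4.18×10^10)² = 2.20×10^22 m².
P = σAT⁴ = 5.67×10⁻⁸ × 2.20×10^22 × (3657)⁴ = 5.67×10⁻⁸ × 2.20×10^22 × 1.79×10^14.
P = 2.23×10^29 W.

P ≈ 2.23×10^29 W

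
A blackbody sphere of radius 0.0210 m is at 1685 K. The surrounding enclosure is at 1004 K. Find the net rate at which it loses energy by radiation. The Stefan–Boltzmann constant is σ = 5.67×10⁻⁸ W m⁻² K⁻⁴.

Q ≈ 2210 W

A = 4πr² = 4π × (0.0210)² = 5.54×10^-3 m².
Q = σA(T⁴ − T_s⁴). T⁴ − T_s⁴ = (1685)⁴ − (1004)⁴ = 8.06×10^12 − 1.02×10^12 = 7.05×10^12 K⁴.
Q = 5.67×10⁻⁸ × 5.54×10^-3 × 7.05×10^12 = 2210 W.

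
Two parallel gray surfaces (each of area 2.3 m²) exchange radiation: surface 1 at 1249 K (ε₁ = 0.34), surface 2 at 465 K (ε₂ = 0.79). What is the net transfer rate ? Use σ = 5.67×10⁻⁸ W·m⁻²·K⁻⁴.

Q ≈ 97100 W

For two large parallel gray plates, q = σ(T₁⁴ − T₂⁴) / (1/ε₁ + 1/ε₂ − 1).
1/ε₁ + 1/ε₂ − 1 = 1/0.34 + 1/0.79 − 1 = 3.207.
T₁⁴ − T₂⁴ = 2.43×10^12 − 4.68×10^10 = 2.39×10^12 K⁴.
q = 5.67×10⁻⁸ × 2.39×10^12 / 3.207 = 42200 W/m².
Q = q·A = 42200 × 2.3 = 97100 W.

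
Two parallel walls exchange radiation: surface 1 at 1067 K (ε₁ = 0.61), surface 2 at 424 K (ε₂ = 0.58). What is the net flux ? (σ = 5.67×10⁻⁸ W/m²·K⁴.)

For two large parallel gray plates, q = σ(T₁⁴ − T₂⁴) / (1/ε₁ + 1/ε₂ − 1).
1/ε₁ + 1/ε₂ − 1 = 1/0.61 + 1/0.58 − 1 = 2.363.
T₁⁴ − T₂⁴ = 1.30×10^12 − 3.23×10^10 = 1.26×10^12 K⁴.
q = 5.67×10⁻⁸ × 1.26×10^12 / 2.363 = 30300 W/m².

q ≈ 30300 W/m²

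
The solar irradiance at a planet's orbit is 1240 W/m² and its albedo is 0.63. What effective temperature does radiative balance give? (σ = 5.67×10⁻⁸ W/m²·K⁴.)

Power absorbed = (1−a)S·πR²; power emitted = 4πR²σT⁴. Equating and cancelling πR²:
T = ((1−a)S / 4σ)^(1/4) = (459 / (4 × 5.67×10⁻⁸))^(1/4) = (2.02×10^9)^(1/4).
T = 212 K.

T ≈ 212 K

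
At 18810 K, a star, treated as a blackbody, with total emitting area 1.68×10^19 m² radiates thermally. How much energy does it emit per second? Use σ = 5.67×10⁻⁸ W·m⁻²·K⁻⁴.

P ≈ 1.19×10^29 W

P = σAT⁴ = 5.67×10⁻⁸ × 1.68×10^19 × (18810)⁴ = 5.67×10⁻⁸ × 1.68×10^19 × 1.25×10^17.
P = 1.19×10^29 W.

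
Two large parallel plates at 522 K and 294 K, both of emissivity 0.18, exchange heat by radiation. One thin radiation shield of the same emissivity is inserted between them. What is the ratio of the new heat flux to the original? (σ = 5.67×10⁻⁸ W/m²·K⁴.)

ratio ≈ 0.500

With N identical shields there are N+1 = 2 gaps in series, each with the same radiative resistance, so the flux falls to 1/(N+1) of its unshielded value.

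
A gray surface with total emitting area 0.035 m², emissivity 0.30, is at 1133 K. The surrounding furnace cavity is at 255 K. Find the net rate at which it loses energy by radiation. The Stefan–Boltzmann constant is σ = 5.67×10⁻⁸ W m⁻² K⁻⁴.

Q = εσA(T⁴ − T_s⁴). T⁴ − T_s⁴ = (1133)⁴ − (255)⁴ = 1.65×10^12 − 4.23×10^9 = 1.64×10^12 K⁴.
Q = 0.30 × 5.67×10⁻⁸ × 0.0350 × 1.64×10^12 = 979 W.

Q ≈ 979 W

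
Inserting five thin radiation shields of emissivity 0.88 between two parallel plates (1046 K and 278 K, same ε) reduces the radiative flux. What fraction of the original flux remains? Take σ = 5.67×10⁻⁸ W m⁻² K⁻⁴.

ratio ≈ 0.167

With N identical shields there are N+1 = 6 gaps in series, each with the same radiative resistance, so the flux falls to 1/(N+1) of its unshielded value.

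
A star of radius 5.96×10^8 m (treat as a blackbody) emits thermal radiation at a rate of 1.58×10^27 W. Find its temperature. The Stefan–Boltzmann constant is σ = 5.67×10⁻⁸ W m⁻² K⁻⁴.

T ≈ 8890 K

A = 4πr² = 4π × (5.96×10^8)² = 4.46×10^18 m².
From P = σAT⁴, T = (P / σA)^(1/4) = (1.58×10^27 / (5.67×10⁻⁸ × 4.46×10^18))^(1/4).
T = (6.24×10^15)^(1/4) = 8890 K.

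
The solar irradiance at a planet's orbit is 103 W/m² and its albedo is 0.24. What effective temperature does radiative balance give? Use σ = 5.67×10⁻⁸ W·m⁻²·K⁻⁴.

T ≈ 136 K

Power absorbed = (1−a)S·πR²; power emitted = 4πR²σT⁴. Equating and cancelling πR²:
T = ((1−a)S / 4σ)^(1/4) = (78.3 / (4 × 5.67×10⁻⁸))^(1/4) = (3.45×10^8)^(1/4).
T = 136 K.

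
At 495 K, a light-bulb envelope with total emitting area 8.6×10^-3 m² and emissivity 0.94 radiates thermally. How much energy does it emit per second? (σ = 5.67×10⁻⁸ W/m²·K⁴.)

P = εσAT⁴ = 0.94 × 5.67×10⁻⁸ × 8.60×10^-3 × (495)⁴ = 0.94 × 5.67×10⁻⁸ × 8.60×10^-3 × 6.00×10^10.
P = 27.5 W.

P ≈ 27.5 W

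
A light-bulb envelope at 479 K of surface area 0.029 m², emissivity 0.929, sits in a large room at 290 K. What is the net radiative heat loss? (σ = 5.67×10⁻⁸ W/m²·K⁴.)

Q = εσA(T⁴ − T_s⁴). T⁴ − T_s⁴ = (479)⁴ − (290)⁴ = 5.26×10^10 − 7.07×10^9 = 4.56×10^10 K⁴.
Q = 0.929 × 5.67×10⁻⁸ × 0.0290 × 4.56×10^10 = 69.6 W.

Q ≈ 69.6 W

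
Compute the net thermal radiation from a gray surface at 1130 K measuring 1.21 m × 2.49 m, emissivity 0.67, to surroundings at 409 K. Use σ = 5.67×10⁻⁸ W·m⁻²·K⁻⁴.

A = 1.21 × 2.49 = 3.01 m².
Q = εσA(T⁴ − T_s⁴). T⁴ − T_s⁴ = (1130)⁴ − (409)⁴ = 1.63×10^12 − 2.80×10^10 = 1.60×10^12 K⁴.
Q = 0.67 × 5.67×10⁻⁸ × 3.01 × 1.60×10^12 = 1.83×10^5 W.

Q ≈ 1.83×10^5 W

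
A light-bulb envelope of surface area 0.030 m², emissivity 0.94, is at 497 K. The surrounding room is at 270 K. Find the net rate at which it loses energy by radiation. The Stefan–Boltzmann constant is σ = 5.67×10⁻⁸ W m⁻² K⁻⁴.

Q = εσA(T⁴ − T_s⁴). T⁴ − T_s⁴ = (497)⁴ − (270)⁴ = 6.10×10^10 − 5.31×10^9 = 5.57×10^10 K⁴.
Q = 0.94 × 5.67×10⁻⁸ × 0.0300 × 5.57×10^10 = 89.1 W.

Q ≈ 89.1 W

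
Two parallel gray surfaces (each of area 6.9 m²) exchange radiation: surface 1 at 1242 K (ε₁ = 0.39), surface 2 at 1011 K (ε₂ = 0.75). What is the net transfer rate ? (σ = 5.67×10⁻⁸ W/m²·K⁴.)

Q ≈ 1.80×10^5 W

For two large parallel gray plates, q = σ(T₁⁴ − T₂⁴) / (1/ε₁ + 1/ε₂ − 1).
1/ε₁ + 1/ε₂ − 1 = 1/0.39 + 1/0.75 − 1 = 2.897.
T₁⁴ − T₂⁴ = 2.38×10^12 − 1.04×10^12 = 1.33×10^12 K⁴.
q = 5.67×10⁻⁸ × 1.33×10^12 / 2.897 = 26100 W/m².
Q = q·A = 26100 × 6.9 = 1.80×10^5 W.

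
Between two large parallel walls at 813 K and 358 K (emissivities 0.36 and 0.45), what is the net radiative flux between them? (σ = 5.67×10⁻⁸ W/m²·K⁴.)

For two large parallel gray plates, q = σ(T₁⁴ − T₂⁴) / (1/ε₁ + 1/ε₂ − 1).
1/ε₁ + 1/ε₂ − 1 = 1/0.36 + 1/0.45 − 1 = 4.000.
T₁⁴ − T₂⁴ = 4.37×10^11 − 1.64×10^10 = 4.20×10^11 K⁴.
q = 5.67×10⁻⁸ × 4.20×10^11 / 4.000 = 5960 W/m².

q ≈ 5960 W/m²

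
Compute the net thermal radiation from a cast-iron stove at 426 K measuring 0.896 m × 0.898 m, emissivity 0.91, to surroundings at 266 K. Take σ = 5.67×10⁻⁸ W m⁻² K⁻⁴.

Q ≈ 1160 W

A = 0.896 × 0.898 = 0.805 m².
Q = εσA(T⁴ − T_s⁴). T⁴ − T_s⁴ = (426)⁴ − (266)⁴ = 3.29×10^10 − 5.01×10^9 = 2.79×10^10 K⁴.
Q = 0.91 × 5.67×10⁻⁸ × 0.805 × 2.79×10^10 = 1160 W.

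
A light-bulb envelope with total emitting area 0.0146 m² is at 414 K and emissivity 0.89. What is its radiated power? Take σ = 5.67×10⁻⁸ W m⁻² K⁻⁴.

P ≈ 21.6 W

P = εσAT⁴ = 0.89 × 5.67×10⁻⁸ × 0.0146 × (414)⁴ = 0.89 × 5.67×10⁻⁸ × 0.0146 × 2.94×10^10.
P = 21.6 W.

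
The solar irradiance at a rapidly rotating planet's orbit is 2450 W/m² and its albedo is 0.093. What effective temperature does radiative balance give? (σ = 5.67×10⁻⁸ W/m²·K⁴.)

Power absorbed = (1−a)S·πR²; power emitted = 4πR²σT⁴. Equating and cancelling πR²:
T = ((1−a)S / 4σ)^(1/4) = (2220 / (4 × 5.67×10⁻⁸))^(1/4) = (9.80×10^9)^(1/4).
T = 315 K.

T ≈ 315 K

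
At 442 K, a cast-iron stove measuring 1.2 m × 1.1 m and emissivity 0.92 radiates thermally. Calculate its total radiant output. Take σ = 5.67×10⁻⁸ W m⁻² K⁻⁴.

A = 1.2 × 1.1 = 1.32 m².
P = εσAT⁴ = 0.92 × 5.67×10⁻⁸ × 1.32 × (442)⁴ = 0.92 × 5.67×10⁻⁸ × 1.32 × 3.82×10^10.
P = 2630 W.

P ≈ 2630 W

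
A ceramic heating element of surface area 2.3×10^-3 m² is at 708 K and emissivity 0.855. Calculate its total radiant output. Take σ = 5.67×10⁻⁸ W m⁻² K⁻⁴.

Stefan–Boltzmann: P = εσAT⁴ = 0.855 × 5.67×10⁻⁸ × 2.30×10^-3 × (708)⁴ = 0.855 × 5.67×10⁻⁸ × 2.30×10^-3 × 2.51×10^11.
P = 28.0 W.

P ≈ 28.0 W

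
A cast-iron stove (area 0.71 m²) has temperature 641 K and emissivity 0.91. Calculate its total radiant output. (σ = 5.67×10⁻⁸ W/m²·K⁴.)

P ≈ 6180 W

P = εσAT⁴ = 0.91 × 5.67×10⁻⁸ × 0.710 × (641)⁴ = 0.91 × 5.67×10⁻⁸ × 0.710 × 1.69×10^11.
P = 6180 W.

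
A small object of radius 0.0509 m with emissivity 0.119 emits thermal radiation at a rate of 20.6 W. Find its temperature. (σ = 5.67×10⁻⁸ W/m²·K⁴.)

T ≈ 553 K

A = 4πr² = 4π × (0.0509)² = 0.0326 m².
From P = εσAT⁴, T = (P / εσA)^(1/4) = (20.6 / (0.119 × 5.67×10⁻⁸ × 0.0326))^(1/4).
T = (9.38×10^10)^(1/4) = 553 K.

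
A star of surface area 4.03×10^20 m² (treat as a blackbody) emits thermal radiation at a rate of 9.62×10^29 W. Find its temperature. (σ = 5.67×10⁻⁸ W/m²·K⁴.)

From P = σAT⁴, T = (P / σA)^(1/4) = (9.62×10^29 / (5.67×10⁻⁸ × 4.03×10^20))^(1/4).
T = (4.21×10^16)^(1/4) = 14300 K.

T ≈ 14300 K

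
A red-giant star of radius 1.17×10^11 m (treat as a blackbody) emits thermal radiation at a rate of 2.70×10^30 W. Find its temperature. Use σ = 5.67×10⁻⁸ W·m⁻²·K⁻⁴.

T ≈ 4080 K

A = 4πr² = 4π × (1.17×10^11)² = 1.72×10^23 m².
From P = σAT⁴, T = (P / σA)^(1/4) = (2.70×10^30 / (5.67×10⁻⁸ × 1.72×10^23))^(1/4).
T = (2.77×10^14)^(1/4) = 4080 K.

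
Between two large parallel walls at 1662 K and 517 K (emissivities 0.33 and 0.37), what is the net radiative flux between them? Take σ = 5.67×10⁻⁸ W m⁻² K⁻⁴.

For two large parallel gray plates, q = σ(T₁⁴ − T₂⁴) / (1/ε₁ + 1/ε₂ − 1).
1/ε₁ + 1/ε₂ − 1 = 1/0.33 + 1/0.37 − 1 = 4.733.
T₁⁴ − T₂⁴ = 7.63×10^12 − 7.14×10^10 = 7.56×10^12 K⁴.
q = 5.67×10⁻⁸ × 7.56×10^12 / 4.733 = 90500 W/m².

q ≈ 90500 W/m²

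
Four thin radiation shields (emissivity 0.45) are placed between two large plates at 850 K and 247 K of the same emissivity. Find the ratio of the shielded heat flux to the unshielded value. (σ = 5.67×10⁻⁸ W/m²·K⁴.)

With N identical shields there are N+1 = 5 gaps in series, each with the same radiative resistance, so the flux falls to 1/(N+1) of its unshielded value.

ratio ≈ 0.200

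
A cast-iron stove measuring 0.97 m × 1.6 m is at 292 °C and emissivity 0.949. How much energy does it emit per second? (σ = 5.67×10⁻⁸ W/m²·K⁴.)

A = 0.97 × 1.6 = 1.55 m².
292 °C = 565 K.
Stefan–Boltzmann: P = εσAT⁴ = 0.949 × 5.67×10⁻⁸ × 1.55 × (565)⁴ = 0.949 × 5.67×10⁻⁸ × 1.55 × 1.02×10^11.
P = 8510 W.

P ≈ 8510 W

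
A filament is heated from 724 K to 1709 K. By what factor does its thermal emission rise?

P ∝ T⁴, so the ratio is (1709/724)⁴ = (2.360)⁴ = 31.0.

ratio ≈ 31.0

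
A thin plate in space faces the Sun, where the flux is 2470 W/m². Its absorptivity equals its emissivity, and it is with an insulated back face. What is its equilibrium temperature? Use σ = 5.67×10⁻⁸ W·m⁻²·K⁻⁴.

Absorbed flux αS = emitted flux εσT⁴ (one radiating face); with α = ε, T = (S/σ)^(1/4).
T = (2470 / 5.67×10⁻⁸)^(1/4) = (4.36×10^10)^(1/4).
T = 457 K.

T ≈ 457 K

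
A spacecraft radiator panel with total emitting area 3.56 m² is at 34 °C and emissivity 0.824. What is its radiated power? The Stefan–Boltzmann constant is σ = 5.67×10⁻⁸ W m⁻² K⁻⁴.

34 °C = 307 K.
Stefan–Boltzmann: P = εσAT⁴ = 0.824 × 5.67×10⁻⁸ × 3.56 × (307)⁴ = 0.824 × 5.67×10⁻⁸ × 3.56 × 8.88×10^9.
P = 1480 W.

P ≈ 1480 W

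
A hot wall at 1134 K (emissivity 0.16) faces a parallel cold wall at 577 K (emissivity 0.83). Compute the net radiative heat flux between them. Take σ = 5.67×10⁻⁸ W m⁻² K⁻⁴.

For two large parallel gray plates, q = σ(T₁⁴ − T₂⁴) / (1/ε₁ + 1/ε₂ − 1).
1/ε₁ + 1/ε₂ − 1 = 1/0.16 + 1/0.83 − 1 = 6.455.
T₁⁴ − T₂⁴ = 1.65×10^12 − 1.11×10^11 = 1.54×10^12 K⁴.
q = 5.67×10⁻⁸ × 1.54×10^12 / 6.455 = 13600 W/m².

q ≈ 13600 W/m²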